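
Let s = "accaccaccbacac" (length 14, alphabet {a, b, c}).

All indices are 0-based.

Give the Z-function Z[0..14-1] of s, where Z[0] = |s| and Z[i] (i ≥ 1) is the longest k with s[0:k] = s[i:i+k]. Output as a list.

[14, 0, 0, 6, 0, 0, 3, 0, 0, 0, 2, 0, 2, 0]

Z[0]=14
i=1: fresh scan; Z[1]=0
i=2: fresh scan; Z[2]=0
i=3: fresh scan; Z[3]=6 extend→box=[3,9)
i=4: min(r-i=5, Z[1]=0)=0; Z[4]=0
i=5: min(r-i=4, Z[2]=0)=0; Z[5]=0
i=6: min(r-i=3, Z[3]=6)=3; Z[6]=3
i=7: min(r-i=2, Z[4]=0)=0; Z[7]=0
i=8: min(r-i=1, Z[5]=0)=0; Z[8]=0
i=9: fresh scan; Z[9]=0
i=10: fresh scan; Z[10]=2 extend→box=[10,12)
i=11: min(r-i=1, Z[1]=0)=0; Z[11]=0
i=12: fresh scan; Z[12]=2 extend→box=[12,14)
i=13: min(r-i=1, Z[1]=0)=0; Z[13]=0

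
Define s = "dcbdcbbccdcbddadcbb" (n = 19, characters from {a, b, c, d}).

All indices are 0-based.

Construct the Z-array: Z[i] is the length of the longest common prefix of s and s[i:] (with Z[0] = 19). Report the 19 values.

Z[0]=19
i=1: i≥r, start 0; Z[1]=0
i=2: i≥r, start 0; Z[2]=0
i=3: i≥r, start 0; Z[3]=3 grow→box=[3,6)
i=4: min(r-i=2, Z[1]=0)=0; Z[4]=0
i=5: min(r-i=1, Z[2]=0)=0; Z[5]=0
i=6: i≥r, start 0; Z[6]=0
i=7: i≥r, start 0; Z[7]=0
i=8: i≥r, start 0; Z[8]=0
i=9: i≥r, start 0; Z[9]=4 grow→box=[9,13)
i=10: min(r-i=3, Z[1]=0)=0; Z[10]=0
i=11: min(r-i=2, Z[2]=0)=0; Z[11]=0
i=12: min(r-i=1, Z[3]=3)=1; Z[12]=1
i=13: i≥r, start 0; Z[13]=1 grow→box=[13,14)
i=14: i≥r, start 0; Z[14]=0
i=15: i≥r, start 0; Z[15]=3 grow→box=[15,18)
i=16: min(r-i=2, Z[1]=0)=0; Z[16]=0
i=17: min(r-i=1, Z[2]=0)=0; Z[17]=0
i=18: i≥r, start 0; Z[18]=0

[19, 0, 0, 3, 0, 0, 0, 0, 0, 4, 0, 0, 1, 1, 0, 3, 0, 0, 0]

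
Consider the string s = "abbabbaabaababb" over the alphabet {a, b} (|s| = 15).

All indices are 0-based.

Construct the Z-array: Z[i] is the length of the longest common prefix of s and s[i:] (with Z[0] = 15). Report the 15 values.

Z[0]=15
i=1: outside box; Z[1]=0
i=2: outside box; Z[2]=0
i=3: outside box; Z[3]=4 extend→box=[3,7)
i=4: min(r-i=3, Z[1]=0)=0; Z[4]=0
i=5: min(r-i=2, Z[2]=0)=0; Z[5]=0
i=6: min(r-i=1, Z[3]=4)=1; Z[6]=1
i=7: outside box; Z[7]=2 extend→box=[7,9)
i=8: min(r-i=1, Z[1]=0)=0; Z[8]=0
i=9: outside box; Z[9]=1 extend→box=[9,10)
i=10: outside box; Z[10]=2 extend→box=[10,12)
i=11: min(r-i=1, Z[1]=0)=0; Z[11]=0
i=12: outside box; Z[12]=3 extend→box=[12,15)
i=13: min(r-i=2, Z[1]=0)=0; Z[13]=0
i=14: min(r-i=1, Z[2]=0)=0; Z[14]=0

[15, 0, 0, 4, 0, 0, 1, 2, 0, 1, 2, 0, 3, 0, 0]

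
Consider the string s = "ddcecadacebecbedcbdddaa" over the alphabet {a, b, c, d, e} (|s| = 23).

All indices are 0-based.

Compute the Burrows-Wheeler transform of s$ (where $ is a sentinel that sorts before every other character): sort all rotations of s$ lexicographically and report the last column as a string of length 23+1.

rank  rotation                  last
    0  $ddcecadacebecbedcbdddaa  a
    1  a$ddcecadacebecbedcbddda  a
    2  aa$ddcecadacebecbedcbddd  d
    3  acebecbedcbdddaa$ddcecad  d
    4  adacebecbedcbdddaa$ddcec  c
    5  bdddaa$ddcecadacebecbedc  c
    6  becbedcbdddaa$ddcecadace  e
    7  bedcbdddaa$ddcecadacebec  c
    8  cadacebecbedcbdddaa$ddce  e
    9  cbdddaa$ddcecadacebecbed  d
   10  cbedcbdddaa$ddcecadacebe  e
   11  cebecbedcbdddaa$ddcecada  a
   12  cecadacebecbedcbdddaa$dd  d
   13  daa$ddcecadacebecbedcbdd  d
   14  dacebecbedcbdddaa$ddceca  a
   15  dcbdddaa$ddcecadacebecbe  e
   16  dcecadacebecbedcbdddaa$d  d
   17  ddaa$ddcecadacebecbedcbd  d
   18  ddcecadacebecbedcbdddaa$  $
   19  dddaa$ddcecadacebecbedcb  b
   20  ebecbedcbdddaa$ddcecadac  c
   21  ecadacebecbedcbdddaa$ddc  c
   22  ecbedcbdddaa$ddcecadaceb  b
   23  edcbdddaa$ddcecadacebecb  b

aaddccecedeaddaedd$bccbb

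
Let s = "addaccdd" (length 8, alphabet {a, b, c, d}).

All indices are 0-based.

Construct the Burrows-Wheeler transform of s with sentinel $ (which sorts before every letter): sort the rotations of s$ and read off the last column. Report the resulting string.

dd$acddca

rank  rotation   last
    0  $addaccdd  d
    1  accdd$add  d
    2  addaccdd$  $
    3  ccdd$adda  a
    4  cdd$addac  c
    5  d$addaccd  d
    6  daccdd$ad  d
    7  dd$addacc  c
    8  ddaccdd$a  a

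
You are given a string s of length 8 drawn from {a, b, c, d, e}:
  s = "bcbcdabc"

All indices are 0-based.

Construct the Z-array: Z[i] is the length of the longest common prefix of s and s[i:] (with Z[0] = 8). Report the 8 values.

Z[0]=8
i=1: fresh scan; Z[1]=0
i=2: fresh scan; Z[2]=2 grow→box=[2,4)
i=3: min(r-i=1, Z[1]=0)=0; Z[3]=0
i=4: fresh scan; Z[4]=0
i=5: fresh scan; Z[5]=0
i=6: fresh scan; Z[6]=2 grow→box=[6,8)
i=7: min(r-i=1, Z[1]=0)=0; Z[7]=0

[8, 0, 2, 0, 0, 0, 2, 0]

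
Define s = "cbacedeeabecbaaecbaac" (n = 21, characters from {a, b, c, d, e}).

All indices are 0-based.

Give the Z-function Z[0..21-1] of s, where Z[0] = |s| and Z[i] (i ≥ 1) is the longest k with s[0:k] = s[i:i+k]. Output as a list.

Z[0]=21
i=1: i≥r, start 0; Z[1]=0
i=2: i≥r, start 0; Z[2]=0
i=3: i≥r, start 0; Z[3]=1 grow→box=[3,4)
i=4: i≥r, start 0; Z[4]=0
i=5: i≥r, start 0; Z[5]=0
i=6: i≥r, start 0; Z[6]=0
i=7: i≥r, start 0; Z[7]=0
i=8: i≥r, start 0; Z[8]=0
i=9: i≥r, start 0; Z[9]=0
i=10: i≥r, start 0; Z[10]=0
i=11: i≥r, start 0; Z[11]=3 grow→box=[11,14)
i=12: min(r-i=2, Z[1]=0)=0; Z[12]=0
i=13: min(r-i=1, Z[2]=0)=0; Z[13]=0
i=14: i≥r, start 0; Z[14]=0
i=15: i≥r, start 0; Z[15]=0
i=16: i≥r, start 0; Z[16]=3 grow→box=[16,19)
i=17: min(r-i=2, Z[1]=0)=0; Z[17]=0
i=18: min(r-i=1, Z[2]=0)=0; Z[18]=0
i=19: i≥r, start 0; Z[19]=0
i=20: i≥r, start 0; Z[20]=1 grow→box=[20,21)

[21, 0, 0, 1, 0, 0, 0, 0, 0, 0, 0, 3, 0, 0, 0, 0, 3, 0, 0, 0, 1]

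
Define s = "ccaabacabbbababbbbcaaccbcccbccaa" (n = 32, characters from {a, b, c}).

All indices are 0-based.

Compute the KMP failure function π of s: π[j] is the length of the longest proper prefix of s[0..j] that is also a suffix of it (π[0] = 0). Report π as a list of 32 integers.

π[0] = 0
j=1 s[j]='c': π[1]=1 (border 'c')
j=2 s[j]='a': k: 1→0; π[2]=0 (border '')
j=3 s[j]='a': π[3]=0 (border '')
j=4 s[j]='b': π[4]=0 (border '')
j=5 s[j]='a': π[5]=0 (border '')
j=6 s[j]='c': π[6]=1 (border 'c')
j=7 s[j]='a': k: 1→0; π[7]=0 (border '')
j=8 s[j]='b': π[8]=0 (border '')
j=9 s[j]='b': π[9]=0 (border '')
j=10 s[j]='b': π[10]=0 (border '')
j=11 s[j]='a': π[11]=0 (border '')
j=12 s[j]='b': π[12]=0 (border '')
j=13 s[j]='a': π[13]=0 (border '')
j=14 s[j]='b': π[14]=0 (border '')
j=15 s[j]='b': π[15]=0 (border '')
j=16 s[j]='b': π[16]=0 (border '')
j=17 s[j]='b': π[17]=0 (border '')
j=18 s[j]='c': π[18]=1 (border 'c')
j=19 s[j]='a': k: 1→0; π[19]=0 (border '')
j=20 s[j]='a': π[20]=0 (border '')
j=21 s[j]='c': π[21]=1 (border 'c')
j=22 s[j]='c': π[22]=2 (border 'cc')
j=23 s[j]='b': k: 2→1→0; π[23]=0 (border '')
j=24 s[j]='c': π[24]=1 (border 'c')
j=25 s[j]='c': π[25]=2 (border 'cc')
j=26 s[j]='c': k: 2→1; π[26]=2 (border 'cc')
j=27 s[j]='b': k: 2→1→0; π[27]=0 (border '')
j=28 s[j]='c': π[28]=1 (border 'c')
j=29 s[j]='c': π[29]=2 (border 'cc')
j=30 s[j]='a': π[30]=3 (border 'cca')
j=31 s[j]='a': π[31]=4 (border 'ccaa')

[0, 1, 0, 0, 0, 0, 1, 0, 0, 0, 0, 0, 0, 0, 0, 0, 0, 0, 1, 0, 0, 1, 2, 0, 1, 2, 2, 0, 1, 2, 3, 4]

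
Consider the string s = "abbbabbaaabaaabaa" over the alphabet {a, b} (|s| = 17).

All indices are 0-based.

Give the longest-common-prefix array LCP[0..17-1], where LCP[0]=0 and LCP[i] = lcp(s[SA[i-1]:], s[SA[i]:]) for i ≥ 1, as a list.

[0, 1, 2, 6, 2, 5, 1, 4, 2, 3, 0, 3, 7, 2, 1, 3, 2]

rank | idx | suffix
   0 |  16 | a
   1 |  15 | aa
   2 |  11 | aaabaa
   3 |   7 | aaabaaabaa
   4 |  12 | aabaa
   5 |   8 | aabaaabaa
   6 |  13 | abaa
   7 |   9 | abaaabaa
   8 |   4 | abbaaabaaabaa
   9 |   0 | abbbabbaaabaaabaa
  10 |  14 | baa
  11 |  10 | baaabaa
  12 |   6 | baaabaaabaa
  13 |   3 | babbaaabaaabaa
  14 |   5 | bbaaabaaabaa
  15 |   2 | bbabbaaabaaabaa
  16 |   1 | bbbabbaaabaaabaa

SA = [16, 15, 11, 7, 12, 8, 13, 9, 4, 0, 14, 10, 6, 3, 5, 2, 1]
i: (SA[i-1],SA[i]) lcp shared
  1: (16,15) 1 'a'
  2: (15,11) 2 'aa'
  3: (11,7) 6 'aaabaa'
  4: (7,12) 2 'aa'
  5: (12,8) 5 'aabaa'
  6: (8,13) 1 'a'
  7: (13,9) 4 'abaa'
  8: (9,4) 2 'ab'
  9: (4,0) 3 'abb'
  10: (0,14) 0 ''
  11: (14,10) 3 'baa'
  12: (10,6) 7 'baaabaa'
  13: (6,3) 2 'ba'
  14: (3,5) 1 'b'
  15: (5,2) 3 'bba'
  16: (2,1) 2 'bb'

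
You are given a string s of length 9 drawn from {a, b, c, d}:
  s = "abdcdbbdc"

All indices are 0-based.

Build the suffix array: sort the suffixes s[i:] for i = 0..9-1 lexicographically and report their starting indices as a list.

[0, 5, 6, 1, 8, 3, 4, 7, 2]

rank | idx | suffix
   0 |   0 | abdcdbbdc
   1 |   5 | bbdc
   2 |   6 | bdc
   3 |   1 | bdcdbbdc
   4 |   8 | c
   5 |   3 | cdbbdc
   6 |   4 | dbbdc
   7 |   7 | dc
   8 |   2 | dcdbbdc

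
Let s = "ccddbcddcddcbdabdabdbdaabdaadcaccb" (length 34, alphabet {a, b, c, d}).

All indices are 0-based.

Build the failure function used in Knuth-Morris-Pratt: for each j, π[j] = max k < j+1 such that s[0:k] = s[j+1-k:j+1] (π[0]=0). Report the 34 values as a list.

[0, 1, 0, 0, 0, 1, 0, 0, 1, 0, 0, 1, 0, 0, 0, 0, 0, 0, 0, 0, 0, 0, 0, 0, 0, 0, 0, 0, 0, 1, 0, 1, 2, 0]

π[0] = 0
j=1 s[j]='c': π[1]=1 (border 'c')
j=2 s[j]='d': k: 1→0; π[2]=0 (border '')
j=3 s[j]='d': π[3]=0 (border '')
j=4 s[j]='b': π[4]=0 (border '')
j=5 s[j]='c': π[5]=1 (border 'c')
j=6 s[j]='d': k: 1→0; π[6]=0 (border '')
j=7 s[j]='d': π[7]=0 (border '')
j=8 s[j]='c': π[8]=1 (border 'c')
j=9 s[j]='d': k: 1→0; π[9]=0 (border '')
j=10 s[j]='d': π[10]=0 (border '')
j=11 s[j]='c': π[11]=1 (border 'c')
j=12 s[j]='b': k: 1→0; π[12]=0 (border '')
j=13 s[j]='d': π[13]=0 (border '')
j=14 s[j]='a': π[14]=0 (border '')
j=15 s[j]='b': π[15]=0 (border '')
j=16 s[j]='d': π[16]=0 (border '')
j=17 s[j]='a': π[17]=0 (border '')
j=18 s[j]='b': π[18]=0 (border '')
j=19 s[j]='d': π[19]=0 (border '')
j=20 s[j]='b': π[20]=0 (border '')
j=21 s[j]='d': π[21]=0 (border '')
j=22 s[j]='a': π[22]=0 (border '')
j=23 s[j]='a': π[23]=0 (border '')
j=24 s[j]='b': π[24]=0 (border '')
j=25 s[j]='d': π[25]=0 (border '')
j=26 s[j]='a': π[26]=0 (border '')
j=27 s[j]='a': π[27]=0 (border '')
j=28 s[j]='d': π[28]=0 (border '')
j=29 s[j]='c': π[29]=1 (border 'c')
j=30 s[j]='a': k: 1→0; π[30]=0 (border '')
j=31 s[j]='c': π[31]=1 (border 'c')
j=32 s[j]='c': π[32]=2 (border 'cc')
j=33 s[j]='b': k: 2→1→0; π[33]=0 (border '')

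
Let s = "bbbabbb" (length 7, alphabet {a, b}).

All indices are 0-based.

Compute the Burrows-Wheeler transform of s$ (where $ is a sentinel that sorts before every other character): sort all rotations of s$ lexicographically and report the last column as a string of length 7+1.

rank  rotation  last
    0  $bbbabbb  b
    1  abbb$bbb  b
    2  b$bbbabb  b
    3  babbb$bb  b
    4  bb$bbbab  b
    5  bbabbb$b  b
    6  bbb$bbba  a
    7  bbbabbb$  $

bbbbbba$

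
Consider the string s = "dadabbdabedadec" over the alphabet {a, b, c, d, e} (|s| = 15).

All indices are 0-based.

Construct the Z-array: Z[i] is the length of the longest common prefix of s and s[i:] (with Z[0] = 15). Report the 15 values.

[15, 0, 2, 0, 0, 0, 2, 0, 0, 0, 3, 0, 1, 0, 0]

Z[0]=15
i=1: outside box; Z[1]=0
i=2: outside box; Z[2]=2 extend→box=[2,4)
i=3: min(r-i=1, Z[1]=0)=0; Z[3]=0
i=4: outside box; Z[4]=0
i=5: outside box; Z[5]=0
i=6: outside box; Z[6]=2 extend→box=[6,8)
i=7: min(r-i=1, Z[1]=0)=0; Z[7]=0
i=8: outside box; Z[8]=0
i=9: outside box; Z[9]=0
i=10: outside box; Z[10]=3 extend→box=[10,13)
i=11: min(r-i=2, Z[1]=0)=0; Z[11]=0
i=12: min(r-i=1, Z[2]=2)=1; Z[12]=1
i=13: outside box; Z[13]=0
i=14: outside box; Z[14]=0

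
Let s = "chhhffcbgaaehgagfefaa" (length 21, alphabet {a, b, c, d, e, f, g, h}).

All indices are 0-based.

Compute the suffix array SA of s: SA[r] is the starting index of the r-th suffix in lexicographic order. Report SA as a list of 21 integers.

rank→(start, suffix):
  0 → (20, 'a')
  1 → (19, 'aa')
  2 → (9, 'aaehgagfefaa')
  3 → (10, 'aehgagfefaa')
  4 → (14, 'agfefaa')
  5 → (7, 'bgaaehgagfefaa')
  6 → (6, 'cbgaaehgagfefaa')
  7 → (0, 'chhhffcbgaaehgagfefaa')
  8 → (17, 'efaa')
  9 → (11, 'ehgagfefaa')
  10 → (18, 'faa')
  11 → (5, 'fcbgaaehgagfefaa')
  12 → (16, 'fefaa')
  13 → (4, 'ffcbgaaehgagfefaa')
  14 → (8, 'gaaehgagfefaa')
  15 → (13, 'gagfefaa')
  16 → (15, 'gfefaa')
  17 → (3, 'hffcbgaaehgagfefaa')
  18 → (12, 'hgagfefaa')
  19 → (2, 'hhffcbgaaehgagfefaa')
  20 → (1, 'hhhffcbgaaehgagfefaa')

[20, 19, 9, 10, 14, 7, 6, 0, 17, 11, 18, 5, 16, 4, 8, 13, 15, 3, 12, 2, 1]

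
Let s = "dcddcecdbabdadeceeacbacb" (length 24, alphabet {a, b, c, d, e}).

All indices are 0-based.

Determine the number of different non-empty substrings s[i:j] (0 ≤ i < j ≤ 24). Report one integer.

273

rank→(start, suffix):
  0 → (9, 'abdadeceeacbacb')
  1 → (21, 'acb')
  2 → (18, 'acbacb')
  3 → (12, 'adeceeacbacb')
  4 → (23, 'b')
  5 → (8, 'babdadeceeacbacb')
  6 → (20, 'bacb')
  7 → (10, 'bdadeceeacbacb')
  8 → (22, 'cb')
  9 → (19, 'cbacb')
  10 → (6, 'cdbabdadeceeacbacb')
  11 → (1, 'cddcecdbabdadeceeacbacb')
  12 → (4, 'cecdbabdadeceeacbacb')
  13 → (15, 'ceeacbacb')
  14 → (11, 'dadeceeacbacb')
  15 → (7, 'dbabdadeceeacbacb')
  16 → (0, 'dcddcecdbabdadeceeacbacb')
  17 → (3, 'dcecdbabdadeceeacbacb')
  18 → (2, 'ddcecdbabdadeceeacbacb')
  19 → (13, 'deceeacbacb')
  20 → (17, 'eacbacb')
  21 → (5, 'ecdbabdadeceeacbacb')
  22 → (14, 'eceeacbacb')
  23 → (16, 'eeacbacb')

SA = [9, 21, 18, 12, 23, 8, 20, 10, 22, 19, 6, 1, 4, 15, 11, 7, 0, 3, 2, 13, 17, 5, 14, 16]
i: (SA[i-1],SA[i]) lcp shared
  1: (9,21) 1 'a'
  2: (21,18) 3 'acb'
  3: (18,12) 1 'a'
  4: (12,23) 0 ''
  5: (23,8) 1 'b'
  6: (8,20) 2 'ba'
  7: (20,10) 1 'b'
  8: (10,22) 0 ''
  9: (22,19) 2 'cb'
  10: (19,6) 1 'c'
  11: (6,1) 2 'cd'
  12: (1,4) 1 'c'
  13: (4,15) 2 'ce'
  14: (15,11) 0 ''
  15: (11,7) 1 'd'
  16: (7,0) 1 'd'
  17: (0,3) 2 'dc'
  18: (3,2) 1 'd'
  19: (2,13) 1 'd'
  20: (13,17) 0 ''
  21: (17,5) 1 'e'
  22: (5,14) 2 'ec'
  23: (14,16) 1 'e'

n(n+1)/2 = 24·25/2 = 300
Σ LCP = 0 + 1 + 3 + 1 + 0 + 1 + 2 + 1 + 0 + 2 + 1 + 2 + 1 + 2 + 0 + 1 + 1 + 2 + 1 + 1 + 0 + 1 + 2 + 1 = 27
distinct = 300 − 27 = 273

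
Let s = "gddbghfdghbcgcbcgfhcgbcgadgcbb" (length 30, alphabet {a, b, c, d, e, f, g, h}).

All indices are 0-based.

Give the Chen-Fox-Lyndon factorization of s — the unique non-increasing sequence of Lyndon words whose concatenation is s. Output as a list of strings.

emit factor 1: 'g' (i=0, period=1)
emit factor 2: 'd' (i=1, period=1)
emit factor 3: 'd' (i=2, period=1)
emit factor 4: 'bghfdgh' (i=3, period=7)
emit factor 5: 'bcgcbcgfhcg' (i=10, period=11)
emit factor 6: 'bcg' (i=21, period=3)
emit factor 7: 'adgcbb' (i=24, period=6)

["g", "d", "d", "bghfdgh", "bcgcbcgfhcg", "bcg", "adgcbb"]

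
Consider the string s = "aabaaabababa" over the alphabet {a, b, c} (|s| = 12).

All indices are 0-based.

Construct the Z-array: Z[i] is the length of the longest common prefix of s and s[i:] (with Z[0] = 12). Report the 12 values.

[12, 1, 0, 2, 4, 1, 0, 1, 0, 1, 0, 1]

Z[0]=12
i=1: i≥r, start 0; Z[1]=1 scan→box=[1,2)
i=2: i≥r, start 0; Z[2]=0
i=3: i≥r, start 0; Z[3]=2 scan→box=[3,5)
i=4: min(r-i=1, Z[1]=1)=1; Z[4]=4 scan→box=[4,8)
i=5: min(r-i=3, Z[1]=1)=1; Z[5]=1
i=6: min(r-i=2, Z[2]=0)=0; Z[6]=0
i=7: min(r-i=1, Z[3]=2)=1; Z[7]=1
i=8: i≥r, start 0; Z[8]=0
i=9: i≥r, start 0; Z[9]=1 scan→box=[9,10)
i=10: i≥r, start 0; Z[10]=0
i=11: i≥r, start 0; Z[11]=1 scan→box=[11,12)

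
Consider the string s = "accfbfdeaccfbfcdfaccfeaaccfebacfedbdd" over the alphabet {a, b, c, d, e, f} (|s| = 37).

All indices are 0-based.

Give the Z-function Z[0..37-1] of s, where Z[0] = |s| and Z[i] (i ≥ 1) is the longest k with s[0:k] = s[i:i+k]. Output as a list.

Z[0]=37
i=1: outside box; Z[1]=0
i=2: outside box; Z[2]=0
i=3: outside box; Z[3]=0
i=4: outside box; Z[4]=0
i=5: outside box; Z[5]=0
i=6: outside box; Z[6]=0
i=7: outside box; Z[7]=0
i=8: outside box; Z[8]=6 scan→box=[8,14)
i=9: min(r-i=5, Z[1]=0)=0; Z[9]=0
i=10: min(r-i=4, Z[2]=0)=0; Z[10]=0
i=11: min(r-i=3, Z[3]=0)=0; Z[11]=0
i=12: min(r-i=2, Z[4]=0)=0; Z[12]=0
i=13: min(r-i=1, Z[5]=0)=0; Z[13]=0
i=14: outside box; Z[14]=0
i=15: outside box; Z[15]=0
i=16: outside box; Z[16]=0
i=17: outside box; Z[17]=4 scan→box=[17,21)
i=18: min(r-i=3, Z[1]=0)=0; Z[18]=0
i=19: min(r-i=2, Z[2]=0)=0; Z[19]=0
i=20: min(r-i=1, Z[3]=0)=0; Z[20]=0
i=21: outside box; Z[21]=0
i=22: outside box; Z[22]=1 scan→box=[22,23)
i=23: outside box; Z[23]=4 scan→box=[23,27)
i=24: min(r-i=3, Z[1]=0)=0; Z[24]=0
i=25: min(r-i=2, Z[2]=0)=0; Z[25]=0
i=26: min(r-i=1, Z[3]=0)=0; Z[26]=0
i=27: outside box; Z[27]=0
i=28: outside box; Z[28]=0
i=29: outside box; Z[29]=2 scan→box=[29,31)
i=30: min(r-i=1, Z[1]=0)=0; Z[30]=0
i=31: outside box; Z[31]=0
i=32: outside box; Z[32]=0
i=33: outside box; Z[33]=0
i=34: outside box; Z[34]=0
i=35: outside box; Z[35]=0
i=36: outside box; Z[36]=0

[37, 0, 0, 0, 0, 0, 0, 0, 6, 0, 0, 0, 0, 0, 0, 0, 0, 4, 0, 0, 0, 0, 1, 4, 0, 0, 0, 0, 0, 2, 0, 0, 0, 0, 0, 0, 0]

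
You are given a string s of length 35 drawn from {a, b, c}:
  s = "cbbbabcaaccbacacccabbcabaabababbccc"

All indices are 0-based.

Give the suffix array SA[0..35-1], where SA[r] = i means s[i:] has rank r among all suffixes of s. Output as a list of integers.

rank | idx | suffix
   0 |  24 | aabababbccc
   1 |   7 | aaccbacacccabbcabaabababbccc
   2 |  22 | abaabababbccc
   3 |  25 | abababbccc
   4 |  27 | ababbccc
   5 |  18 | abbcabaabababbccc
   6 |  29 | abbccc
   7 |   4 | abcaaccbacacccabbcabaabababbccc
   8 |  12 | acacccabbcabaabababbccc
   9 |   8 | accbacacccabbcabaabababbccc
  10 |  14 | acccabbcabaabababbccc
  11 |  23 | baabababbccc
  12 |  26 | bababbccc
  13 |  28 | babbccc
  14 |   3 | babcaaccbacacccabbcabaabababbccc
  15 |  11 | bacacccabbcabaabababbccc
  16 |   2 | bbabcaaccbacacccabbcabaabababbccc
  17 |   1 | bbbabcaaccbacacccabbcabaabababbccc
  18 |  19 | bbcabaabababbccc
  19 |  30 | bbccc
  20 |   5 | bcaaccbacacccabbcabaabababbccc
  21 |  20 | bcabaabababbccc
  22 |  31 | bccc
  23 |  34 | c
  24 |   6 | caaccbacacccabbcabaabababbccc
  25 |  21 | cabaabababbccc
  26 |  17 | cabbcabaabababbccc
  27 |  13 | cacccabbcabaabababbccc
  28 |  10 | cbacacccabbcabaabababbccc
  29 |   0 | cbbbabcaaccbacacccabbcabaabababbccc
  30 |  33 | cc
  31 |  16 | ccabbcabaabababbccc
  32 |   9 | ccbacacccabbcabaabababbccc
  33 |  32 | ccc
  34 |  15 | cccabbcabaabababbccc

[24, 7, 22, 25, 27, 18, 29, 4, 12, 8, 14, 23, 26, 28, 3, 11, 2, 1, 19, 30, 5, 20, 31, 34, 6, 21, 17, 13, 10, 0, 33, 16, 9, 32, 15]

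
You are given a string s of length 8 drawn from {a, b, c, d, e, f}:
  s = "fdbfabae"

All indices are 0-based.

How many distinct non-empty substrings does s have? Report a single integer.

33

rank→(start, suffix):
  0 → (4, 'abae')
  1 → (6, 'ae')
  2 → (5, 'bae')
  3 → (2, 'bfabae')
  4 → (1, 'dbfabae')
  5 → (7, 'e')
  6 → (3, 'fabae')
  7 → (0, 'fdbfabae')

SA = [4, 6, 5, 2, 1, 7, 3, 0]
[i] adj suffixes → lcp
  [1] 4/6 → 1 ('a')
  [2] 6/5 → 0 ('')
  [3] 5/2 → 1 ('b')
  [4] 2/1 → 0 ('')
  [5] 1/7 → 0 ('')
  [6] 7/3 → 0 ('')
  [7] 3/0 → 1 ('f')

n(n+1)/2 = 8·9/2 = 36
Σ LCP = 0 + 1 + 0 + 1 + 0 + 0 + 0 + 1 = 3
distinct = 36 − 3 = 33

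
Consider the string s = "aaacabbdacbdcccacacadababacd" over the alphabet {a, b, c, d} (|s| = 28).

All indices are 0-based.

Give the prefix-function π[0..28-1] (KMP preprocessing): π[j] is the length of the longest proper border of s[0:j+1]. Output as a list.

π[0] = 0
j=1 s[j]='a': π[1]=1 (border 'a')
j=2 s[j]='a': π[2]=2 (border 'aa')
j=3 s[j]='c': k: 2→1→0; π[3]=0 (border '')
j=4 s[j]='a': π[4]=1 (border 'a')
j=5 s[j]='b': k: 1→0; π[5]=0 (border '')
j=6 s[j]='b': π[6]=0 (border '')
j=7 s[j]='d': π[7]=0 (border '')
j=8 s[j]='a': π[8]=1 (border 'a')
j=9 s[j]='c': k: 1→0; π[9]=0 (border '')
j=10 s[j]='b': π[10]=0 (border '')
j=11 s[j]='d': π[11]=0 (border '')
j=12 s[j]='c': π[12]=0 (border '')
j=13 s[j]='c': π[13]=0 (border '')
j=14 s[j]='c': π[14]=0 (border '')
j=15 s[j]='a': π[15]=1 (border 'a')
j=16 s[j]='c': k: 1→0; π[16]=0 (border '')
j=17 s[j]='a': π[17]=1 (border 'a')
j=18 s[j]='c': k: 1→0; π[18]=0 (border '')
j=19 s[j]='a': π[19]=1 (border 'a')
j=20 s[j]='d': k: 1→0; π[20]=0 (border '')
j=21 s[j]='a': π[21]=1 (border 'a')
j=22 s[j]='b': k: 1→0; π[22]=0 (border '')
j=23 s[j]='a': π[23]=1 (border 'a')
j=24 s[j]='b': k: 1→0; π[24]=0 (border '')
j=25 s[j]='a': π[25]=1 (border 'a')
j=26 s[j]='c': k: 1→0; π[26]=0 (border '')
j=27 s[j]='d': π[27]=0 (border '')

[0, 1, 2, 0, 1, 0, 0, 0, 1, 0, 0, 0, 0, 0, 0, 1, 0, 1, 0, 1, 0, 1, 0, 1, 0, 1, 0, 0]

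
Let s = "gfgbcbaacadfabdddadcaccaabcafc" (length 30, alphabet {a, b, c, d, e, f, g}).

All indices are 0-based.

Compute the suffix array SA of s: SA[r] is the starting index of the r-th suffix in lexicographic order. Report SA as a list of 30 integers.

rank→(start, suffix):
  0 → (23, 'aabcafc')
  1 → (6, 'aacadfabdddadcaccaabcafc')
  2 → (24, 'abcafc')
  3 → (12, 'abdddadcaccaabcafc')
  4 → (7, 'acadfabdddadcaccaabcafc')
  5 → (20, 'accaabcafc')
  6 → (17, 'adcaccaabcafc')
  7 → (9, 'adfabdddadcaccaabcafc')
  8 → (27, 'afc')
  9 → (5, 'baacadfabdddadcaccaabcafc')
  10 → (25, 'bcafc')
  11 → (3, 'bcbaacadfabdddadcaccaabcafc')
  12 → (13, 'bdddadcaccaabcafc')
  13 → (29, 'c')
  14 → (22, 'caabcafc')
  15 → (19, 'caccaabcafc')
  16 → (8, 'cadfabdddadcaccaabcafc')
  17 → (26, 'cafc')
  18 → (4, 'cbaacadfabdddadcaccaabcafc')
  19 → (21, 'ccaabcafc')
  20 → (16, 'dadcaccaabcafc')
  21 → (18, 'dcaccaabcafc')
  22 → (15, 'ddadcaccaabcafc')
  23 → (14, 'dddadcaccaabcafc')
  24 → (10, 'dfabdddadcaccaabcafc')
  25 → (11, 'fabdddadcaccaabcafc')
  26 → (28, 'fc')
  27 → (1, 'fgbcbaacadfabdddadcaccaabcafc')
  28 → (2, 'gbcbaacadfabdddadcaccaabcafc')
  29 → (0, 'gfgbcbaacadfabdddadcaccaabcafc')

[23, 6, 24, 12, 7, 20, 17, 9, 27, 5, 25, 3, 13, 29, 22, 19, 8, 26, 4, 21, 16, 18, 15, 14, 10, 11, 28, 1, 2, 0]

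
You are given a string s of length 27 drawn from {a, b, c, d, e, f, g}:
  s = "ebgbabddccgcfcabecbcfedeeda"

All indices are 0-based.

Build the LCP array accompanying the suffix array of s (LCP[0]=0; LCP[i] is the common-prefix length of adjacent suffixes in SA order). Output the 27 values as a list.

rank→(start, suffix):
  0 → (26, 'a')
  1 → (4, 'abddccgcfcabecbcfedeeda')
  2 → (14, 'abecbcfedeeda')
  3 → (3, 'babddccgcfcabecbcfedeeda')
  4 → (18, 'bcfedeeda')
  5 → (5, 'bddccgcfcabecbcfedeeda')
  6 → (15, 'becbcfedeeda')
  7 → (1, 'bgbabddccgcfcabecbcfedeeda')
  8 → (13, 'cabecbcfedeeda')
  9 → (17, 'cbcfedeeda')
  10 → (8, 'ccgcfcabecbcfedeeda')
  11 → (11, 'cfcabecbcfedeeda')
  12 → (19, 'cfedeeda')
  13 → (9, 'cgcfcabecbcfedeeda')
  14 → (25, 'da')
  15 → (7, 'dccgcfcabecbcfedeeda')
  16 → (6, 'ddccgcfcabecbcfedeeda')
  17 → (22, 'deeda')
  18 → (0, 'ebgbabddccgcfcabecbcfedeeda')
  19 → (16, 'ecbcfedeeda')
  20 → (24, 'eda')
  21 → (21, 'edeeda')
  22 → (23, 'eeda')
  23 → (12, 'fcabecbcfedeeda')
  24 → (20, 'fedeeda')
  25 → (2, 'gbabddccgcfcabecbcfedeeda')
  26 → (10, 'gcfcabecbcfedeeda')

SA = [26, 4, 14, 3, 18, 5, 15, 1, 13, 17, 8, 11, 19, 9, 25, 7, 6, 22, 0, 16, 24, 21, 23, 12, 20, 2, 10]
[i] adj suffixes → lcp
  [1] 26/4 → 1 ('a')
  [2] 4/14 → 2 ('ab')
  [3] 14/3 → 0 ('')
  [4] 3/18 → 1 ('b')
  [5] 18/5 → 1 ('b')
  [6] 5/15 → 1 ('b')
  [7] 15/1 → 1 ('b')
  [8] 1/13 → 0 ('')
  [9] 13/17 → 1 ('c')
  [10] 17/8 → 1 ('c')
  [11] 8/11 → 1 ('c')
  [12] 11/19 → 2 ('cf')
  [13] 19/9 → 1 ('c')
  [14] 9/25 → 0 ('')
  [15] 25/7 → 1 ('d')
  [16] 7/6 → 1 ('d')
  [17] 6/22 → 1 ('d')
  [18] 22/0 → 0 ('')
  [19] 0/16 → 1 ('e')
  [20] 16/24 → 1 ('e')
  [21] 24/21 → 2 ('ed')
  [22] 21/23 → 1 ('e')
  [23] 23/12 → 0 ('')
  [24] 12/20 → 1 ('f')
  [25] 20/2 → 0 ('')
  [26] 2/10 → 1 ('g')

[0, 1, 2, 0, 1, 1, 1, 1, 0, 1, 1, 1, 2, 1, 0, 1, 1, 1, 0, 1, 1, 2, 1, 0, 1, 0, 1]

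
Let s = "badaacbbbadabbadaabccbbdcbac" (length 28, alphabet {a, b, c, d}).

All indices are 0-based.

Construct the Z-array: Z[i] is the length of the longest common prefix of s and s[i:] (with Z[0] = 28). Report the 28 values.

Z[0]=28
i=1: fresh scan; Z[1]=0
i=2: fresh scan; Z[2]=0
i=3: fresh scan; Z[3]=0
i=4: fresh scan; Z[4]=0
i=5: fresh scan; Z[5]=0
i=6: fresh scan; Z[6]=1 scan→box=[6,7)
i=7: fresh scan; Z[7]=1 scan→box=[7,8)
i=8: fresh scan; Z[8]=4 scan→box=[8,12)
i=9: min(r-i=3, Z[1]=0)=0; Z[9]=0
i=10: min(r-i=2, Z[2]=0)=0; Z[10]=0
i=11: min(r-i=1, Z[3]=0)=0; Z[11]=0
i=12: fresh scan; Z[12]=1 scan→box=[12,13)
i=13: fresh scan; Z[13]=5 scan→box=[13,18)
i=14: min(r-i=4, Z[1]=0)=0; Z[14]=0
i=15: min(r-i=3, Z[2]=0)=0; Z[15]=0
i=16: min(r-i=2, Z[3]=0)=0; Z[16]=0
i=17: min(r-i=1, Z[4]=0)=0; Z[17]=0
i=18: fresh scan; Z[18]=1 scan→box=[18,19)
i=19: fresh scan; Z[19]=0
i=20: fresh scan; Z[20]=0
i=21: fresh scan; Z[21]=1 scan→box=[21,22)
i=22: fresh scan; Z[22]=1 scan→box=[22,23)
i=23: fresh scan; Z[23]=0
i=24: fresh scan; Z[24]=0
i=25: fresh scan; Z[25]=2 scan→box=[25,27)
i=26: min(r-i=1, Z[1]=0)=0; Z[26]=0
i=27: fresh scan; Z[27]=0

[28, 0, 0, 0, 0, 0, 1, 1, 4, 0, 0, 0, 1, 5, 0, 0, 0, 0, 1, 0, 0, 1, 1, 0, 0, 2, 0, 0]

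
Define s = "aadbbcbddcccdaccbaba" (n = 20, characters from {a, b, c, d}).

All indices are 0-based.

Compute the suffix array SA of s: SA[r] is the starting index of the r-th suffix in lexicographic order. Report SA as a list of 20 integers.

rank | idx | suffix
   0 |  19 | a
   1 |   0 | aadbbcbddcccdaccbaba
   2 |  17 | aba
   3 |  13 | accbaba
   4 |   1 | adbbcbddcccdaccbaba
   5 |  18 | ba
   6 |  16 | baba
   7 |   3 | bbcbddcccdaccbaba
   8 |   4 | bcbddcccdaccbaba
   9 |   6 | bddcccdaccbaba
  10 |  15 | cbaba
  11 |   5 | cbddcccdaccbaba
  12 |  14 | ccbaba
  13 |   9 | cccdaccbaba
  14 |  10 | ccdaccbaba
  15 |  11 | cdaccbaba
  16 |  12 | daccbaba
  17 |   2 | dbbcbddcccdaccbaba
  18 |   8 | dcccdaccbaba
  19 |   7 | ddcccdaccbaba

[19, 0, 17, 13, 1, 18, 16, 3, 4, 6, 15, 5, 14, 9, 10, 11, 12, 2, 8, 7]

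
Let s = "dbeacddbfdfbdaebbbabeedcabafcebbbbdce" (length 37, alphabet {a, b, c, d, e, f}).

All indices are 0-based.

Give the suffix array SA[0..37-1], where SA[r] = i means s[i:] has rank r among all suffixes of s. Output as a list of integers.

sorted suffixes:
  #0 SA[0]=24  'abafcebbbbdce'
  #1 SA[1]=18  'abeedcabafcebbbbdce'
  #2 SA[2]=3  'acddbfdfbdaebbbabeedcabafcebbbbdce'
  #3 SA[3]=13  'aebbbabeedcabafcebbbbdce'
  #4 SA[4]=26  'afcebbbbdce'
  #5 SA[5]=17  'babeedcabafcebbbbdce'
  #6 SA[6]=25  'bafcebbbbdce'
  #7 SA[7]=16  'bbabeedcabafcebbbbdce'
  #8 SA[8]=15  'bbbabeedcabafcebbbbdce'
  #9 SA[9]=30  'bbbbdce'
  #10 SA[10]=31  'bbbdce'
  #11 SA[11]=32  'bbdce'
  #12 SA[12]=11  'bdaebbbabeedcabafcebbbbdce'
  #13 SA[13]=33  'bdce'
  #14 SA[14]=1  'beacddbfdfbdaebbbabeedcabafcebbbbdce'
  #15 SA[15]=19  'beedcabafcebbbbdce'
  #16 SA[16]=7  'bfdfbdaebbbabeedcabafcebbbbdce'
  #17 SA[17]=23  'cabafcebbbbdce'
  #18 SA[18]=4  'cddbfdfbdaebbbabeedcabafcebbbbdce'
  #19 SA[19]=35  'ce'
  #20 SA[20]=28  'cebbbbdce'
  #21 SA[21]=12  'daebbbabeedcabafcebbbbdce'
  #22 SA[22]=0  'dbeacddbfdfbdaebbbabeedcabafcebbbbdce'
  #23 SA[23]=6  'dbfdfbdaebbbabeedcabafcebbbbdce'
  #24 SA[24]=22  'dcabafcebbbbdce'
  #25 SA[25]=34  'dce'
  #26 SA[26]=5  'ddbfdfbdaebbbabeedcabafcebbbbdce'
  #27 SA[27]=9  'dfbdaebbbabeedcabafcebbbbdce'
  #28 SA[28]=36  'e'
  #29 SA[29]=2  'eacddbfdfbdaebbbabeedcabafcebbbbdce'
  #30 SA[30]=14  'ebbbabeedcabafcebbbbdce'
  #31 SA[31]=29  'ebbbbdce'
  #32 SA[32]=21  'edcabafcebbbbdce'
  #33 SA[33]=20  'eedcabafcebbbbdce'
  #34 SA[34]=10  'fbdaebbbabeedcabafcebbbbdce'
  #35 SA[35]=27  'fcebbbbdce'
  #36 SA[36]=8  'fdfbdaebbbabeedcabafcebbbbdce'

[24, 18, 3, 13, 26, 17, 25, 16, 15, 30, 31, 32, 11, 33, 1, 19, 7, 23, 4, 35, 28, 12, 0, 6, 22, 34, 5, 9, 36, 2, 14, 29, 21, 20, 10, 27, 8]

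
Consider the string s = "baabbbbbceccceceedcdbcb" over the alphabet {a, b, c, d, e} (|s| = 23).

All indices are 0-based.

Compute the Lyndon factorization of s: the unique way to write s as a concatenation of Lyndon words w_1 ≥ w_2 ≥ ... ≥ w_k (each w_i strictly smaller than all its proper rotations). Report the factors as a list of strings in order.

["b", "aabbbbbceccceceedcdbcb"]

emit factor 1: 'b' (i=0, period=1)
emit factor 2: 'aabbbbbceccceceedcdbcb' (i=1, period=22)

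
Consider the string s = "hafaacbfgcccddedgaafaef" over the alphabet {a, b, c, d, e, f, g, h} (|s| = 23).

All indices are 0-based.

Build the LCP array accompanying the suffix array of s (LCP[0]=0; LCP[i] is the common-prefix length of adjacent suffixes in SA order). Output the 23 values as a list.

rank→(start, suffix):
  0 → (3, 'aacbfgcccddedgaafaef')
  1 → (17, 'aafaef')
  2 → (4, 'acbfgcccddedgaafaef')
  3 → (20, 'aef')
  4 → (1, 'afaacbfgcccddedgaafaef')
  5 → (18, 'afaef')
  6 → (6, 'bfgcccddedgaafaef')
  7 → (5, 'cbfgcccddedgaafaef')
  8 → (9, 'cccddedgaafaef')
  9 → (10, 'ccddedgaafaef')
  10 → (11, 'cddedgaafaef')
  11 → (12, 'ddedgaafaef')
  12 → (13, 'dedgaafaef')
  13 → (15, 'dgaafaef')
  14 → (14, 'edgaafaef')
  15 → (21, 'ef')
  16 → (22, 'f')
  17 → (2, 'faacbfgcccddedgaafaef')
  18 → (19, 'faef')
  19 → (7, 'fgcccddedgaafaef')
  20 → (16, 'gaafaef')
  21 → (8, 'gcccddedgaafaef')
  22 → (0, 'hafaacbfgcccddedgaafaef')

SA = [3, 17, 4, 20, 1, 18, 6, 5, 9, 10, 11, 12, 13, 15, 14, 21, 22, 2, 19, 7, 16, 8, 0]
i: (SA[i-1],SA[i]) lcp shared
  1: (3,17) 2 'aa'
  2: (17,4) 1 'a'
  3: (4,20) 1 'a'
  4: (20,1) 1 'a'
  5: (1,18) 3 'afa'
  6: (18,6) 0 ''
  7: (6,5) 0 ''
  8: (5,9) 1 'c'
  9: (9,10) 2 'cc'
  10: (10,11) 1 'c'
  11: (11,12) 0 ''
  12: (12,13) 1 'd'
  13: (13,15) 1 'd'
  14: (15,14) 0 ''
  15: (14,21) 1 'e'
  16: (21,22) 0 ''
  17: (22,2) 1 'f'
  18: (2,19) 2 'fa'
  19: (19,7) 1 'f'
  20: (7,16) 0 ''
  21: (16,8) 1 'g'
  22: (8,0) 0 ''

[0, 2, 1, 1, 1, 3, 0, 0, 1, 2, 1, 0, 1, 1, 0, 1, 0, 1, 2, 1, 0, 1, 0]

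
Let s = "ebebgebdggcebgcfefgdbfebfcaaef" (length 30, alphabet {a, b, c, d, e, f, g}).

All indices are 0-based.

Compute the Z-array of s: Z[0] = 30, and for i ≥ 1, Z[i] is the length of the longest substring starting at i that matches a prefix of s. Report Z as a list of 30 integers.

Z[0]=30
i=1: fresh scan; Z[1]=0
i=2: fresh scan; Z[2]=2 scan→box=[2,4)
i=3: min(r-i=1, Z[1]=0)=0; Z[3]=0
i=4: fresh scan; Z[4]=0
i=5: fresh scan; Z[5]=2 scan→box=[5,7)
i=6: min(r-i=1, Z[1]=0)=0; Z[6]=0
i=7: fresh scan; Z[7]=0
i=8: fresh scan; Z[8]=0
i=9: fresh scan; Z[9]=0
i=10: fresh scan; Z[10]=0
i=11: fresh scan; Z[11]=2 scan→box=[11,13)
i=12: min(r-i=1, Z[1]=0)=0; Z[12]=0
i=13: fresh scan; Z[13]=0
i=14: fresh scan; Z[14]=0
i=15: fresh scan; Z[15]=0
i=16: fresh scan; Z[16]=1 scan→box=[16,17)
i=17: fresh scan; Z[17]=0
i=18: fresh scan; Z[18]=0
i=19: fresh scan; Z[19]=0
i=20: fresh scan; Z[20]=0
i=21: fresh scan; Z[21]=0
i=22: fresh scan; Z[22]=2 scan→box=[22,24)
i=23: min(r-i=1, Z[1]=0)=0; Z[23]=0
i=24: fresh scan; Z[24]=0
i=25: fresh scan; Z[25]=0
i=26: fresh scan; Z[26]=0
i=27: fresh scan; Z[27]=0
i=28: fresh scan; Z[28]=1 scan→box=[28,29)
i=29: fresh scan; Z[29]=0

[30, 0, 2, 0, 0, 2, 0, 0, 0, 0, 0, 2, 0, 0, 0, 0, 1, 0, 0, 0, 0, 0, 2, 0, 0, 0, 0, 0, 1, 0]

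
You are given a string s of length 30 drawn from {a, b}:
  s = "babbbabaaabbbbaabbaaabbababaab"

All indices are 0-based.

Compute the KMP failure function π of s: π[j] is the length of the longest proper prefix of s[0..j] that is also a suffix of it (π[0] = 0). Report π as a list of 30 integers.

[0, 0, 1, 1, 1, 2, 3, 2, 0, 0, 1, 1, 1, 1, 2, 0, 1, 1, 2, 0, 0, 1, 1, 2, 3, 2, 3, 2, 0, 1]

π[0] = 0
j=1 s[j]='a': π[1]=0 (border '')
j=2 s[j]='b': π[2]=1 (border 'b')
j=3 s[j]='b': k: 1→0; π[3]=1 (border 'b')
j=4 s[j]='b': k: 1→0; π[4]=1 (border 'b')
j=5 s[j]='a': π[5]=2 (border 'ba')
j=6 s[j]='b': π[6]=3 (border 'bab')
j=7 s[j]='a': k: 3→1; π[7]=2 (border 'ba')
j=8 s[j]='a': k: 2→0; π[8]=0 (border '')
j=9 s[j]='a': π[9]=0 (border '')
j=10 s[j]='b': π[10]=1 (border 'b')
j=11 s[j]='b': k: 1→0; π[11]=1 (border 'b')
j=12 s[j]='b': k: 1→0; π[12]=1 (border 'b')
j=13 s[j]='b': k: 1→0; π[13]=1 (border 'b')
j=14 s[j]='a': π[14]=2 (border 'ba')
j=15 s[j]='a': k: 2→0; π[15]=0 (border '')
j=16 s[j]='b': π[16]=1 (border 'b')
j=17 s[j]='b': k: 1→0; π[17]=1 (border 'b')
j=18 s[j]='a': π[18]=2 (border 'ba')
j=19 s[j]='a': k: 2→0; π[19]=0 (border '')
j=20 s[j]='a': π[20]=0 (border '')
j=21 s[j]='b': π[21]=1 (border 'b')
j=22 s[j]='b': k: 1→0; π[22]=1 (border 'b')
j=23 s[j]='a': π[23]=2 (border 'ba')
j=24 s[j]='b': π[24]=3 (border 'bab')
j=25 s[j]='a': k: 3→1; π[25]=2 (border 'ba')
j=26 s[j]='b': π[26]=3 (border 'bab')
j=27 s[j]='a': k: 3→1; π[27]=2 (border 'ba')
j=28 s[j]='a': k: 2→0; π[28]=0 (border '')
j=29 s[j]='b': π[29]=1 (border 'b')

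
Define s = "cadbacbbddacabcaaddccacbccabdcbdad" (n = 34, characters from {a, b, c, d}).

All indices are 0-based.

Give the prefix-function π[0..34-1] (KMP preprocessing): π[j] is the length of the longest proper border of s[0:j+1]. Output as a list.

[0, 0, 0, 0, 0, 1, 0, 0, 0, 0, 0, 1, 2, 0, 1, 2, 0, 0, 0, 1, 1, 2, 1, 0, 1, 1, 2, 0, 0, 1, 0, 0, 0, 0]

π[0] = 0
j=1 s[j]='a': π[1]=0 (border '')
j=2 s[j]='d': π[2]=0 (border '')
j=3 s[j]='b': π[3]=0 (border '')
j=4 s[j]='a': π[4]=0 (border '')
j=5 s[j]='c': π[5]=1 (border 'c')
j=6 s[j]='b': k: 1→0; π[6]=0 (border '')
j=7 s[j]='b': π[7]=0 (border '')
j=8 s[j]='d': π[8]=0 (border '')
j=9 s[j]='d': π[9]=0 (border '')
j=10 s[j]='a': π[10]=0 (border '')
j=11 s[j]='c': π[11]=1 (border 'c')
j=12 s[j]='a': π[12]=2 (border 'ca')
j=13 s[j]='b': k: 2→0; π[13]=0 (border '')
j=14 s[j]='c': π[14]=1 (border 'c')
j=15 s[j]='a': π[15]=2 (border 'ca')
j=16 s[j]='a': k: 2→0; π[16]=0 (border '')
j=17 s[j]='d': π[17]=0 (border '')
j=18 s[j]='d': π[18]=0 (border '')
j=19 s[j]='c': π[19]=1 (border 'c')
j=20 s[j]='c': k: 1→0; π[20]=1 (border 'c')
j=21 s[j]='a': π[21]=2 (border 'ca')
j=22 s[j]='c': k: 2→0; π[22]=1 (border 'c')
j=23 s[j]='b': k: 1→0; π[23]=0 (border '')
j=24 s[j]='c': π[24]=1 (border 'c')
j=25 s[j]='c': k: 1→0; π[25]=1 (border 'c')
j=26 s[j]='a': π[26]=2 (border 'ca')
j=27 s[j]='b': k: 2→0; π[27]=0 (border '')
j=28 s[j]='d': π[28]=0 (border '')
j=29 s[j]='c': π[29]=1 (border 'c')
j=30 s[j]='b': k: 1→0; π[30]=0 (border '')
j=31 s[j]='d': π[31]=0 (border '')
j=32 s[j]='a': π[32]=0 (border '')
j=33 s[j]='d': π[33]=0 (border '')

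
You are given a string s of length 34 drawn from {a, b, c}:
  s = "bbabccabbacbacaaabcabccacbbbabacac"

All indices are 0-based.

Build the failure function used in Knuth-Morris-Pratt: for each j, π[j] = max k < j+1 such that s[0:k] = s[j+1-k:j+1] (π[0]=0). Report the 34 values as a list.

[0, 1, 0, 1, 0, 0, 0, 1, 2, 3, 0, 1, 0, 0, 0, 0, 0, 1, 0, 0, 1, 0, 0, 0, 0, 1, 2, 2, 3, 4, 0, 0, 0, 0]

π[0] = 0
j=1 s[j]='b': π[1]=1 (border 'b')
j=2 s[j]='a': k: 1→0; π[2]=0 (border '')
j=3 s[j]='b': π[3]=1 (border 'b')
j=4 s[j]='c': k: 1→0; π[4]=0 (border '')
j=5 s[j]='c': π[5]=0 (border '')
j=6 s[j]='a': π[6]=0 (border '')
j=7 s[j]='b': π[7]=1 (border 'b')
j=8 s[j]='b': π[8]=2 (border 'bb')
j=9 s[j]='a': π[9]=3 (border 'bba')
j=10 s[j]='c': k: 3→0; π[10]=0 (border '')
j=11 s[j]='b': π[11]=1 (border 'b')
j=12 s[j]='a': k: 1→0; π[12]=0 (border '')
j=13 s[j]='c': π[13]=0 (border '')
j=14 s[j]='a': π[14]=0 (border '')
j=15 s[j]='a': π[15]=0 (border '')
j=16 s[j]='a': π[16]=0 (border '')
j=17 s[j]='b': π[17]=1 (border 'b')
j=18 s[j]='c': k: 1→0; π[18]=0 (border '')
j=19 s[j]='a': π[19]=0 (border '')
j=20 s[j]='b': π[20]=1 (border 'b')
j=21 s[j]='c': k: 1→0; π[21]=0 (border '')
j=22 s[j]='c': π[22]=0 (border '')
j=23 s[j]='a': π[23]=0 (border '')
j=24 s[j]='c': π[24]=0 (border '')
j=25 s[j]='b': π[25]=1 (border 'b')
j=26 s[j]='b': π[26]=2 (border 'bb')
j=27 s[j]='b': k: 2→1; π[27]=2 (border 'bb')
j=28 s[j]='a': π[28]=3 (border 'bba')
j=29 s[j]='b': π[29]=4 (border 'bbab')
j=30 s[j]='a': k: 4→1→0; π[30]=0 (border '')
j=31 s[j]='c': π[31]=0 (border '')
j=32 s[j]='a': π[32]=0 (border '')
j=33 s[j]='c': π[33]=0 (border '')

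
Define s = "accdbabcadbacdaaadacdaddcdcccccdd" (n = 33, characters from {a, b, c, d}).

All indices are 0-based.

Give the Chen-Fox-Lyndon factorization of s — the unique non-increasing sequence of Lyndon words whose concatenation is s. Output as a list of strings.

["accdb", "abcadbacd", "aaadacdaddcdcccccdd"]

emit factor 1: 'accdb' (i=0, period=5)
emit factor 2: 'abcadbacd' (i=5, period=9)
emit factor 3: 'aaadacdaddcdcccccdd' (i=14, period=19)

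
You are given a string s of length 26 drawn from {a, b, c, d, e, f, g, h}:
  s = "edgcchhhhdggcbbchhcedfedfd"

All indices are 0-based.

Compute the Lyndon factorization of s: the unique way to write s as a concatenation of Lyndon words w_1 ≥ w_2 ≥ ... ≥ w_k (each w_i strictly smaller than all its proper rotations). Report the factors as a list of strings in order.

emit factor 1: 'e' (i=0, period=1)
emit factor 2: 'dg' (i=1, period=2)
emit factor 3: 'cchhhhdgg' (i=3, period=9)
emit factor 4: 'c' (i=12, period=1)
emit factor 5: 'bbchhcedfedfd' (i=13, period=13)

["e", "dg", "cchhhhdgg", "c", "bbchhcedfedfd"]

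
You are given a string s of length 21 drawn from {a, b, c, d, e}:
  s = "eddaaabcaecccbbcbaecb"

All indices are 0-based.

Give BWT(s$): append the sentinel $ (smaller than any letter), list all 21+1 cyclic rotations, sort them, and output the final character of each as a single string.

rank  rotation                last
    0  $eddaaabcaecccbbcbaecb  b
    1  aaabcaecccbbcbaecb$edd  d
    2  aabcaecccbbcbaecb$edda  a
    3  abcaecccbbcbaecb$eddaa  a
    4  aecb$eddaaabcaecccbbcb  b
    5  aecccbbcbaecb$eddaaabc  c
    6  b$eddaaabcaecccbbcbaec  c
    7  baecb$eddaaabcaecccbbc  c
    8  bbcbaecb$eddaaabcaeccc  c
    9  bcaecccbbcbaecb$eddaaa  a
   10  bcbaecb$eddaaabcaecccb  b
   11  caecccbbcbaecb$eddaaab  b
   12  cb$eddaaabcaecccbbcbae  e
   13  cbaecb$eddaaabcaecccbb  b
   14  cbbcbaecb$eddaaabcaecc  c
   15  ccbbcbaecb$eddaaabcaec  c
   16  cccbbcbaecb$eddaaabcae  e
   17  daaabcaecccbbcbaecb$ed  d
   18  ddaaabcaecccbbcbaecb$e  e
   19  ecb$eddaaabcaecccbbcba  a
   20  ecccbbcbaecb$eddaaabca  a
   21  eddaaabcaecccbbcbaecb$  $

bdaabccccabbebccedeaa$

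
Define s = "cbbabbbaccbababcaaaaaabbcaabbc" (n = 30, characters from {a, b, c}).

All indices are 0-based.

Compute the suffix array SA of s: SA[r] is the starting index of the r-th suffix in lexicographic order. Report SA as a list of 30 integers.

[16, 17, 18, 19, 25, 20, 11, 3, 26, 21, 13, 7, 10, 2, 12, 6, 1, 5, 4, 27, 22, 28, 14, 23, 29, 15, 24, 9, 0, 8]

sorted suffixes:
  #0 SA[0]=16  'aaaaaabbcaabbc'
  #1 SA[1]=17  'aaaaabbcaabbc'
  #2 SA[2]=18  'aaaabbcaabbc'
  #3 SA[3]=19  'aaabbcaabbc'
  #4 SA[4]=25  'aabbc'
  #5 SA[5]=20  'aabbcaabbc'
  #6 SA[6]=11  'ababcaaaaaabbcaabbc'
  #7 SA[7]=3  'abbbaccbababcaaaaaabbcaabbc'
  #8 SA[8]=26  'abbc'
  #9 SA[9]=21  'abbcaabbc'
  #10 SA[10]=13  'abcaaaaaabbcaabbc'
  #11 SA[11]=7  'accbababcaaaaaabbcaabbc'
  #12 SA[12]=10  'bababcaaaaaabbcaabbc'
  #13 SA[13]=2  'babbbaccbababcaaaaaabbcaabbc'
  #14 SA[14]=12  'babcaaaaaabbcaabbc'
  #15 SA[15]=6  'baccbababcaaaaaabbcaabbc'
  #16 SA[16]=1  'bbabbbaccbababcaaaaaabbcaabbc'
  #17 SA[17]=5  'bbaccbababcaaaaaabbcaabbc'
  #18 SA[18]=4  'bbbaccbababcaaaaaabbcaabbc'
  #19 SA[19]=27  'bbc'
  #20 SA[20]=22  'bbcaabbc'
  #21 SA[21]=28  'bc'
  #22 SA[22]=14  'bcaaaaaabbcaabbc'
  #23 SA[23]=23  'bcaabbc'
  #24 SA[24]=29  'c'
  #25 SA[25]=15  'caaaaaabbcaabbc'
  #26 SA[26]=24  'caabbc'
  #27 SA[27]=9  'cbababcaaaaaabbcaabbc'
  #28 SA[28]=0  'cbbabbbaccbababcaaaaaabbcaabbc'
  #29 SA[29]=8  'ccbababcaaaaaabbcaabbc'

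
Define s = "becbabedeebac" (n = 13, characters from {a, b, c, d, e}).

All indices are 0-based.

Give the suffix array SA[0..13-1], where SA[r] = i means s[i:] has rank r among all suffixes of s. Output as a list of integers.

[4, 11, 3, 10, 0, 5, 12, 2, 7, 9, 1, 6, 8]

rank→(start, suffix):
  0 → (4, 'abedeebac')
  1 → (11, 'ac')
  2 → (3, 'babedeebac')
  3 → (10, 'bac')
  4 → (0, 'becbabedeebac')
  5 → (5, 'bedeebac')
  6 → (12, 'c')
  7 → (2, 'cbabedeebac')
  8 → (7, 'deebac')
  9 → (9, 'ebac')
  10 → (1, 'ecbabedeebac')
  11 → (6, 'edeebac')
  12 → (8, 'eebac')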